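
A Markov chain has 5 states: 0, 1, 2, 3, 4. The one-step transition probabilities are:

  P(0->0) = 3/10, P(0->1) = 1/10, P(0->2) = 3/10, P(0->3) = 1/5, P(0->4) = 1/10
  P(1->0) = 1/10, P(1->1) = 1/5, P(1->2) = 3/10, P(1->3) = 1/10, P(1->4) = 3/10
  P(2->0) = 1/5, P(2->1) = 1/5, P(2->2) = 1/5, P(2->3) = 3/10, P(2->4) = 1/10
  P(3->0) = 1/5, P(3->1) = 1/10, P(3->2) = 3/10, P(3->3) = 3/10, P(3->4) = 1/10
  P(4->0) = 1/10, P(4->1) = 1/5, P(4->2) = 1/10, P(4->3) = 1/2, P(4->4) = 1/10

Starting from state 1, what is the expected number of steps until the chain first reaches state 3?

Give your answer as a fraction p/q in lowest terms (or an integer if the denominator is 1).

Answer: 1700/403

Derivation:
Let h_i = expected steps to first reach 3 from state i.
Boundary: h_3 = 0.
First-step equations for the other states:
  h_0 = 1 + 3/10*h_0 + 1/10*h_1 + 3/10*h_2 + 1/5*h_3 + 1/10*h_4
  h_1 = 1 + 1/10*h_0 + 1/5*h_1 + 3/10*h_2 + 1/10*h_3 + 3/10*h_4
  h_2 = 1 + 1/5*h_0 + 1/5*h_1 + 1/5*h_2 + 3/10*h_3 + 1/10*h_4
  h_4 = 1 + 1/10*h_0 + 1/5*h_1 + 1/10*h_2 + 1/2*h_3 + 1/10*h_4

Substituting h_3 = 0 and rearranging gives the linear system (I - Q) h = 1:
  [7/10, -1/10, -3/10, -1/10] . (h_0, h_1, h_2, h_4) = 1
  [-1/10, 4/5, -3/10, -3/10] . (h_0, h_1, h_2, h_4) = 1
  [-1/5, -1/5, 4/5, -1/10] . (h_0, h_1, h_2, h_4) = 1
  [-1/10, -1/5, -1/10, 9/10] . (h_0, h_1, h_2, h_4) = 1

Solving yields:
  h_0 = 1620/403
  h_1 = 1700/403
  h_2 = 1480/403
  h_4 = 90/31

Starting state is 1, so the expected hitting time is h_1 = 1700/403.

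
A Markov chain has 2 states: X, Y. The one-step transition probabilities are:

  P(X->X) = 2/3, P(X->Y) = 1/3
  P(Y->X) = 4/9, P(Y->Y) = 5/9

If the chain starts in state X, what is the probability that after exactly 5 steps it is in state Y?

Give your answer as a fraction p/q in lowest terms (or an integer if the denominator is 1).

Computing P^5 by repeated multiplication:
P^1 =
  X: [2/3, 1/3]
  Y: [4/9, 5/9]
P^2 =
  X: [16/27, 11/27]
  Y: [44/81, 37/81]
P^3 =
  X: [140/243, 103/243]
  Y: [412/729, 317/729]
P^4 =
  X: [1252/2187, 935/2187]
  Y: [3740/6561, 2821/6561]
P^5 =
  X: [11252/19683, 8431/19683]
  Y: [33724/59049, 25325/59049]

(P^5)[X -> Y] = 8431/19683

Answer: 8431/19683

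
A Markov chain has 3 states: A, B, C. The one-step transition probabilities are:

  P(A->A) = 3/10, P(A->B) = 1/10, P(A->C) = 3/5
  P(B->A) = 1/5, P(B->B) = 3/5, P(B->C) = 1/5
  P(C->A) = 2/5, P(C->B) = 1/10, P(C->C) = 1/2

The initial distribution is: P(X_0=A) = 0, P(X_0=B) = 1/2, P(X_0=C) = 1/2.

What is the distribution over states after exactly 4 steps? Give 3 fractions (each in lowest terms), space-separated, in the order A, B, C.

Answer: 321/1000 7/32 1841/4000

Derivation:
Propagating the distribution step by step (d_{t+1} = d_t * P):
d_0 = (A=0, B=1/2, C=1/2)
  d_1[A] = 0*3/10 + 1/2*1/5 + 1/2*2/5 = 3/10
  d_1[B] = 0*1/10 + 1/2*3/5 + 1/2*1/10 = 7/20
  d_1[C] = 0*3/5 + 1/2*1/5 + 1/2*1/2 = 7/20
d_1 = (A=3/10, B=7/20, C=7/20)
  d_2[A] = 3/10*3/10 + 7/20*1/5 + 7/20*2/5 = 3/10
  d_2[B] = 3/10*1/10 + 7/20*3/5 + 7/20*1/10 = 11/40
  d_2[C] = 3/10*3/5 + 7/20*1/5 + 7/20*1/2 = 17/40
d_2 = (A=3/10, B=11/40, C=17/40)
  d_3[A] = 3/10*3/10 + 11/40*1/5 + 17/40*2/5 = 63/200
  d_3[B] = 3/10*1/10 + 11/40*3/5 + 17/40*1/10 = 19/80
  d_3[C] = 3/10*3/5 + 11/40*1/5 + 17/40*1/2 = 179/400
d_3 = (A=63/200, B=19/80, C=179/400)
  d_4[A] = 63/200*3/10 + 19/80*1/5 + 179/400*2/5 = 321/1000
  d_4[B] = 63/200*1/10 + 19/80*3/5 + 179/400*1/10 = 7/32
  d_4[C] = 63/200*3/5 + 19/80*1/5 + 179/400*1/2 = 1841/4000
d_4 = (A=321/1000, B=7/32, C=1841/4000)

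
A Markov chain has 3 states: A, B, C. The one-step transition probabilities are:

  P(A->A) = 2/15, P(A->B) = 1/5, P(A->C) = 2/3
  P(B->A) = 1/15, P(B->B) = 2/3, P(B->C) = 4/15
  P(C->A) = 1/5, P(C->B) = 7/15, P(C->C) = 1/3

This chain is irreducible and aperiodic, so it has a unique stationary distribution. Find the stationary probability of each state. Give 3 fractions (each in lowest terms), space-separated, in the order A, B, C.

Answer: 11/92 25/46 31/92

Derivation:
The stationary distribution satisfies pi = pi * P, i.e.:
  pi_A = 2/15*pi_A + 1/15*pi_B + 1/5*pi_C
  pi_B = 1/5*pi_A + 2/3*pi_B + 7/15*pi_C
  pi_C = 2/3*pi_A + 4/15*pi_B + 1/3*pi_C
with normalization: pi_A + pi_B + pi_C = 1.

Using the first 2 balance equations plus normalization, the linear system A*pi = b is:
  [-13/15, 1/15, 1/5] . pi = 0
  [1/5, -1/3, 7/15] . pi = 0
  [1, 1, 1] . pi = 1

Solving yields:
  pi_A = 11/92
  pi_B = 25/46
  pi_C = 31/92

Verification (pi * P):
  11/92*2/15 + 25/46*1/15 + 31/92*1/5 = 11/92 = pi_A  (ok)
  11/92*1/5 + 25/46*2/3 + 31/92*7/15 = 25/46 = pi_B  (ok)
  11/92*2/3 + 25/46*4/15 + 31/92*1/3 = 31/92 = pi_C  (ok)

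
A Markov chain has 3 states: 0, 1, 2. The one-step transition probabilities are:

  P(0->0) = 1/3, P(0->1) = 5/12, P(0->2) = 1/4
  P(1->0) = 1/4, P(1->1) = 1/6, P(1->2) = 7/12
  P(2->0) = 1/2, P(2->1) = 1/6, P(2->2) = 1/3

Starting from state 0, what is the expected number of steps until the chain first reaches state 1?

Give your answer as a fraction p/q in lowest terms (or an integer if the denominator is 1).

Let h_i = expected steps to first reach 1 from state i.
Boundary: h_1 = 0.
First-step equations for the other states:
  h_0 = 1 + 1/3*h_0 + 5/12*h_1 + 1/4*h_2
  h_2 = 1 + 1/2*h_0 + 1/6*h_1 + 1/3*h_2

Substituting h_1 = 0 and rearranging gives the linear system (I - Q) h = 1:
  [2/3, -1/4] . (h_0, h_2) = 1
  [-1/2, 2/3] . (h_0, h_2) = 1

Solving yields:
  h_0 = 66/23
  h_2 = 84/23

Starting state is 0, so the expected hitting time is h_0 = 66/23.

Answer: 66/23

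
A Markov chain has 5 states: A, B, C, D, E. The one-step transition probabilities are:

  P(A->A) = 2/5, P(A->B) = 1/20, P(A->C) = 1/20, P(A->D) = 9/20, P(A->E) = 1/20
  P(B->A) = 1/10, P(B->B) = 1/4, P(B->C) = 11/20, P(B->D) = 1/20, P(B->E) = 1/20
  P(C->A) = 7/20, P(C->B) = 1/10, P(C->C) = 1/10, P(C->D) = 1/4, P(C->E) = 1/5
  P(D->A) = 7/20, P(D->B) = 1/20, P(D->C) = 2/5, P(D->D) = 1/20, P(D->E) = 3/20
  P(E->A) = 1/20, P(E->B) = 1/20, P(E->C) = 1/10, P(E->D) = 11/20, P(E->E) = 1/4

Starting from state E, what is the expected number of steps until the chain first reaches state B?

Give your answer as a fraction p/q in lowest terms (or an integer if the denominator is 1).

Let h_i = expected steps to first reach B from state i.
Boundary: h_B = 0.
First-step equations for the other states:
  h_A = 1 + 2/5*h_A + 1/20*h_B + 1/20*h_C + 9/20*h_D + 1/20*h_E
  h_C = 1 + 7/20*h_A + 1/10*h_B + 1/10*h_C + 1/4*h_D + 1/5*h_E
  h_D = 1 + 7/20*h_A + 1/20*h_B + 2/5*h_C + 1/20*h_D + 3/20*h_E
  h_E = 1 + 1/20*h_A + 1/20*h_B + 1/10*h_C + 11/20*h_D + 1/4*h_E

Substituting h_B = 0 and rearranging gives the linear system (I - Q) h = 1:
  [3/5, -1/20, -9/20, -1/20] . (h_A, h_C, h_D, h_E) = 1
  [-7/20, 9/10, -1/4, -1/5] . (h_A, h_C, h_D, h_E) = 1
  [-7/20, -2/5, 19/20, -3/20] . (h_A, h_C, h_D, h_E) = 1
  [-1/20, -1/10, -11/20, 3/4] . (h_A, h_C, h_D, h_E) = 1

Solving yields:
  h_A = 9740/571
  h_C = 27740/1713
  h_D = 28840/1713
  h_E = 29080/1713

Starting state is E, so the expected hitting time is h_E = 29080/1713.

Answer: 29080/1713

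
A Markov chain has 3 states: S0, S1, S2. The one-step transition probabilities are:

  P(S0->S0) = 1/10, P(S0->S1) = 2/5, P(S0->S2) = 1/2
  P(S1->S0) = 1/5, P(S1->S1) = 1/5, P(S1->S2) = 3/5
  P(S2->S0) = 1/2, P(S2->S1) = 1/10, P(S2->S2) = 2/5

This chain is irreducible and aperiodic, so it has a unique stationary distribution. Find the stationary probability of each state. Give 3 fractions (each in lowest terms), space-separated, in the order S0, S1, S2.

The stationary distribution satisfies pi = pi * P, i.e.:
  pi_S0 = 1/10*pi_S0 + 1/5*pi_S1 + 1/2*pi_S2
  pi_S1 = 2/5*pi_S0 + 1/5*pi_S1 + 1/10*pi_S2
  pi_S2 = 1/2*pi_S0 + 3/5*pi_S1 + 2/5*pi_S2
with normalization: pi_S0 + pi_S1 + pi_S2 = 1.

Using the first 2 balance equations plus normalization, the linear system A*pi = b is:
  [-9/10, 1/5, 1/2] . pi = 0
  [2/5, -4/5, 1/10] . pi = 0
  [1, 1, 1] . pi = 1

Solving yields:
  pi_S0 = 14/45
  pi_S1 = 29/135
  pi_S2 = 64/135

Verification (pi * P):
  14/45*1/10 + 29/135*1/5 + 64/135*1/2 = 14/45 = pi_S0  (ok)
  14/45*2/5 + 29/135*1/5 + 64/135*1/10 = 29/135 = pi_S1  (ok)
  14/45*1/2 + 29/135*3/5 + 64/135*2/5 = 64/135 = pi_S2  (ok)

Answer: 14/45 29/135 64/135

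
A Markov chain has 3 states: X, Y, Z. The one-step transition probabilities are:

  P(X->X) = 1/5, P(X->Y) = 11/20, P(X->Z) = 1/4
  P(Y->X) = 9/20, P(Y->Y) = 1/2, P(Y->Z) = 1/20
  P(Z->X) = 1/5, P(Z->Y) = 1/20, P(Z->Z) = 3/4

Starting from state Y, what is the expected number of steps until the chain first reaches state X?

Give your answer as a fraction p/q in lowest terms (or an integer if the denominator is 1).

Let h_i = expected steps to first reach X from state i.
Boundary: h_X = 0.
First-step equations for the other states:
  h_Y = 1 + 9/20*h_X + 1/2*h_Y + 1/20*h_Z
  h_Z = 1 + 1/5*h_X + 1/20*h_Y + 3/4*h_Z

Substituting h_X = 0 and rearranging gives the linear system (I - Q) h = 1:
  [1/2, -1/20] . (h_Y, h_Z) = 1
  [-1/20, 1/4] . (h_Y, h_Z) = 1

Solving yields:
  h_Y = 120/49
  h_Z = 220/49

Starting state is Y, so the expected hitting time is h_Y = 120/49.

Answer: 120/49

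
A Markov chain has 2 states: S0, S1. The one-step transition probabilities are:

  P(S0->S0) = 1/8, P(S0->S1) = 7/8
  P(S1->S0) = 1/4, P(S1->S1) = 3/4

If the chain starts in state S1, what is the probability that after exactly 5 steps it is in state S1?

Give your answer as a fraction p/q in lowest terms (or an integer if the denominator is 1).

Answer: 12743/16384

Derivation:
Computing P^5 by repeated multiplication:
P^1 =
  S0: [1/8, 7/8]
  S1: [1/4, 3/4]
P^2 =
  S0: [15/64, 49/64]
  S1: [7/32, 25/32]
P^3 =
  S0: [113/512, 399/512]
  S1: [57/256, 199/256]
P^4 =
  S0: [911/4096, 3185/4096]
  S1: [455/2048, 1593/2048]
P^5 =
  S0: [7281/32768, 25487/32768]
  S1: [3641/16384, 12743/16384]

(P^5)[S1 -> S1] = 12743/16384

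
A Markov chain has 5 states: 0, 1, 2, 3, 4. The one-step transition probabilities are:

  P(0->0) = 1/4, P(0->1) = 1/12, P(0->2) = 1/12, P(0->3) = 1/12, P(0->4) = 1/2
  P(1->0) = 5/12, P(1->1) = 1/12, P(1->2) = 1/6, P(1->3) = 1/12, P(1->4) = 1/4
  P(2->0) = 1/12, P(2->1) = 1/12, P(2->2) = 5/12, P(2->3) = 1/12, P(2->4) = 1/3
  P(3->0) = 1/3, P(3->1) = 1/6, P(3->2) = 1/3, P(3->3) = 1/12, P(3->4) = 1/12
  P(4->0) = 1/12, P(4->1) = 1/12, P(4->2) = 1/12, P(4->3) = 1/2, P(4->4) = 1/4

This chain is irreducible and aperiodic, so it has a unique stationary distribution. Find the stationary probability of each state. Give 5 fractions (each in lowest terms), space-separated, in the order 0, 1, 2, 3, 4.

The stationary distribution satisfies pi = pi * P, i.e.:
  pi_0 = 1/4*pi_0 + 5/12*pi_1 + 1/12*pi_2 + 1/3*pi_3 + 1/12*pi_4
  pi_1 = 1/12*pi_0 + 1/12*pi_1 + 1/12*pi_2 + 1/6*pi_3 + 1/12*pi_4
  pi_2 = 1/12*pi_0 + 1/6*pi_1 + 5/12*pi_2 + 1/3*pi_3 + 1/12*pi_4
  pi_3 = 1/12*pi_0 + 1/12*pi_1 + 1/12*pi_2 + 1/12*pi_3 + 1/2*pi_4
  pi_4 = 1/2*pi_0 + 1/4*pi_1 + 1/3*pi_2 + 1/12*pi_3 + 1/4*pi_4
with normalization: pi_0 + pi_1 + pi_2 + pi_3 + pi_4 = 1.

Using the first 4 balance equations plus normalization, the linear system A*pi = b is:
  [-3/4, 5/12, 1/12, 1/3, 1/12] . pi = 0
  [1/12, -11/12, 1/12, 1/6, 1/12] . pi = 0
  [1/12, 1/6, -7/12, 1/3, 1/12] . pi = 0
  [1/12, 1/12, 1/12, -11/12, 1/2] . pi = 0
  [1, 1, 1, 1, 1] . pi = 1

Solving yields:
  pi_0 = 2023/10085
  pi_1 = 202/2017
  pi_2 = 430/2017
  pi_3 = 407/2017
  pi_4 = 2867/10085

Verification (pi * P):
  2023/10085*1/4 + 202/2017*5/12 + 430/2017*1/12 + 407/2017*1/3 + 2867/10085*1/12 = 2023/10085 = pi_0  (ok)
  2023/10085*1/12 + 202/2017*1/12 + 430/2017*1/12 + 407/2017*1/6 + 2867/10085*1/12 = 202/2017 = pi_1  (ok)
  2023/10085*1/12 + 202/2017*1/6 + 430/2017*5/12 + 407/2017*1/3 + 2867/10085*1/12 = 430/2017 = pi_2  (ok)
  2023/10085*1/12 + 202/2017*1/12 + 430/2017*1/12 + 407/2017*1/12 + 2867/10085*1/2 = 407/2017 = pi_3  (ok)
  2023/10085*1/2 + 202/2017*1/4 + 430/2017*1/3 + 407/2017*1/12 + 2867/10085*1/4 = 2867/10085 = pi_4  (ok)

Answer: 2023/10085 202/2017 430/2017 407/2017 2867/10085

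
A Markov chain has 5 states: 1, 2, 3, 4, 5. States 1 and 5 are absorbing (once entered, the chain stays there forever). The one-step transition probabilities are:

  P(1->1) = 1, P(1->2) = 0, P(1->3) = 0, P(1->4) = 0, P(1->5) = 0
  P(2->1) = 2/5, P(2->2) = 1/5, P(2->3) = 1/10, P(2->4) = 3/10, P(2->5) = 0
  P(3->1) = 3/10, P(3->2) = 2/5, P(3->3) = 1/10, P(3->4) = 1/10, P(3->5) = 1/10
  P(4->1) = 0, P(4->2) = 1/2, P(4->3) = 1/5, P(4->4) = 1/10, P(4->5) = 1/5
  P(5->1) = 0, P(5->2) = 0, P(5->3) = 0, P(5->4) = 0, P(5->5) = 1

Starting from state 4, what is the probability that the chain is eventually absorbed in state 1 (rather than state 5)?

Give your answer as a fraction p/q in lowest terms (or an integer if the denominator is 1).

Answer: 275/432

Derivation:
Let a_i = P(absorbed in 1 | start in state i).
Boundary conditions: a_1 = 1, a_5 = 0.
For each transient state i, a_i = sum_j P(i->j) * a_j:
  a_2 = 2/5*a_1 + 1/5*a_2 + 1/10*a_3 + 3/10*a_4 + 0*a_5
  a_3 = 3/10*a_1 + 2/5*a_2 + 1/10*a_3 + 1/10*a_4 + 1/10*a_5
  a_4 = 0*a_1 + 1/2*a_2 + 1/5*a_3 + 1/10*a_4 + 1/5*a_5

Substituting a_1 = 1 and a_5 = 0, rearrange to (I - Q) a = r where r[i] = P(i -> 1):
  [4/5, -1/10, -3/10] . (a_2, a_3, a_4) = 2/5
  [-2/5, 9/10, -1/10] . (a_2, a_3, a_4) = 3/10
  [-1/2, -1/5, 9/10] . (a_2, a_3, a_4) = 0

Solving yields:
  a_2 = 361/432
  a_3 = 335/432
  a_4 = 275/432

Starting state is 4, so the absorption probability is a_4 = 275/432.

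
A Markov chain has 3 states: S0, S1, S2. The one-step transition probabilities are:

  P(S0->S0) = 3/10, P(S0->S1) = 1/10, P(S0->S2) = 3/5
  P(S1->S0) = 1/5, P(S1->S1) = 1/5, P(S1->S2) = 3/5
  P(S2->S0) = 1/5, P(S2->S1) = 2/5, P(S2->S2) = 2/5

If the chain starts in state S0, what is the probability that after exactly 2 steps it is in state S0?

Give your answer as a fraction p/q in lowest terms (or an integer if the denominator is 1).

Computing P^2 by repeated multiplication:
P^1 =
  S0: [3/10, 1/10, 3/5]
  S1: [1/5, 1/5, 3/5]
  S2: [1/5, 2/5, 2/5]
P^2 =
  S0: [23/100, 29/100, 12/25]
  S1: [11/50, 3/10, 12/25]
  S2: [11/50, 13/50, 13/25]

(P^2)[S0 -> S0] = 23/100

Answer: 23/100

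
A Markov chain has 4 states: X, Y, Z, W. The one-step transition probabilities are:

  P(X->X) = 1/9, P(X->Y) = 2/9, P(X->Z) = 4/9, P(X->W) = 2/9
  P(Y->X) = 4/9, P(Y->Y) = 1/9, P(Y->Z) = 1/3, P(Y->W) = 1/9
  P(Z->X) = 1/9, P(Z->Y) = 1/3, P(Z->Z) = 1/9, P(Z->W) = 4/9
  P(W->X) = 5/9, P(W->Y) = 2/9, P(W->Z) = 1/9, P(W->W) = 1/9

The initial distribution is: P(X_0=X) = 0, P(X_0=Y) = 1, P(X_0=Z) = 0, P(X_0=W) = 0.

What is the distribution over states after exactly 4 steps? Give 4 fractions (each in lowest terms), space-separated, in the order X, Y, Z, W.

Answer: 1888/6561 1462/6561 194/729 1465/6561

Derivation:
Propagating the distribution step by step (d_{t+1} = d_t * P):
d_0 = (X=0, Y=1, Z=0, W=0)
  d_1[X] = 0*1/9 + 1*4/9 + 0*1/9 + 0*5/9 = 4/9
  d_1[Y] = 0*2/9 + 1*1/9 + 0*1/3 + 0*2/9 = 1/9
  d_1[Z] = 0*4/9 + 1*1/3 + 0*1/9 + 0*1/9 = 1/3
  d_1[W] = 0*2/9 + 1*1/9 + 0*4/9 + 0*1/9 = 1/9
d_1 = (X=4/9, Y=1/9, Z=1/3, W=1/9)
  d_2[X] = 4/9*1/9 + 1/9*4/9 + 1/3*1/9 + 1/9*5/9 = 16/81
  d_2[Y] = 4/9*2/9 + 1/9*1/9 + 1/3*1/3 + 1/9*2/9 = 20/81
  d_2[Z] = 4/9*4/9 + 1/9*1/3 + 1/3*1/9 + 1/9*1/9 = 23/81
  d_2[W] = 4/9*2/9 + 1/9*1/9 + 1/3*4/9 + 1/9*1/9 = 22/81
d_2 = (X=16/81, Y=20/81, Z=23/81, W=22/81)
  d_3[X] = 16/81*1/9 + 20/81*4/9 + 23/81*1/9 + 22/81*5/9 = 229/729
  d_3[Y] = 16/81*2/9 + 20/81*1/9 + 23/81*1/3 + 22/81*2/9 = 55/243
  d_3[Z] = 16/81*4/9 + 20/81*1/3 + 23/81*1/9 + 22/81*1/9 = 169/729
  d_3[W] = 16/81*2/9 + 20/81*1/9 + 23/81*4/9 + 22/81*1/9 = 166/729
d_3 = (X=229/729, Y=55/243, Z=169/729, W=166/729)
  d_4[X] = 229/729*1/9 + 55/243*4/9 + 169/729*1/9 + 166/729*5/9 = 1888/6561
  d_4[Y] = 229/729*2/9 + 55/243*1/9 + 169/729*1/3 + 166/729*2/9 = 1462/6561
  d_4[Z] = 229/729*4/9 + 55/243*1/3 + 169/729*1/9 + 166/729*1/9 = 194/729
  d_4[W] = 229/729*2/9 + 55/243*1/9 + 169/729*4/9 + 166/729*1/9 = 1465/6561
d_4 = (X=1888/6561, Y=1462/6561, Z=194/729, W=1465/6561)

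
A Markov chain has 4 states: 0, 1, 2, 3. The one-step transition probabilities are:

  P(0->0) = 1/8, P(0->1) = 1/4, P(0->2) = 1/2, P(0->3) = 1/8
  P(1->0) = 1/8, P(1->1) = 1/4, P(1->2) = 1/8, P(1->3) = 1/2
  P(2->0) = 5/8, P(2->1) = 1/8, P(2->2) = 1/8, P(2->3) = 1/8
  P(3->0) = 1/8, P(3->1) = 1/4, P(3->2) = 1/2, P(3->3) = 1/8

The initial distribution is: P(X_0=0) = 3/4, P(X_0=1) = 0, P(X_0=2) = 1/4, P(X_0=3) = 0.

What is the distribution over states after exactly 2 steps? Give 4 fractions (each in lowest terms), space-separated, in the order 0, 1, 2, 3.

Answer: 21/64 51/256 17/64 53/256

Derivation:
Propagating the distribution step by step (d_{t+1} = d_t * P):
d_0 = (0=3/4, 1=0, 2=1/4, 3=0)
  d_1[0] = 3/4*1/8 + 0*1/8 + 1/4*5/8 + 0*1/8 = 1/4
  d_1[1] = 3/4*1/4 + 0*1/4 + 1/4*1/8 + 0*1/4 = 7/32
  d_1[2] = 3/4*1/2 + 0*1/8 + 1/4*1/8 + 0*1/2 = 13/32
  d_1[3] = 3/4*1/8 + 0*1/2 + 1/4*1/8 + 0*1/8 = 1/8
d_1 = (0=1/4, 1=7/32, 2=13/32, 3=1/8)
  d_2[0] = 1/4*1/8 + 7/32*1/8 + 13/32*5/8 + 1/8*1/8 = 21/64
  d_2[1] = 1/4*1/4 + 7/32*1/4 + 13/32*1/8 + 1/8*1/4 = 51/256
  d_2[2] = 1/4*1/2 + 7/32*1/8 + 13/32*1/8 + 1/8*1/2 = 17/64
  d_2[3] = 1/4*1/8 + 7/32*1/2 + 13/32*1/8 + 1/8*1/8 = 53/256
d_2 = (0=21/64, 1=51/256, 2=17/64, 3=53/256)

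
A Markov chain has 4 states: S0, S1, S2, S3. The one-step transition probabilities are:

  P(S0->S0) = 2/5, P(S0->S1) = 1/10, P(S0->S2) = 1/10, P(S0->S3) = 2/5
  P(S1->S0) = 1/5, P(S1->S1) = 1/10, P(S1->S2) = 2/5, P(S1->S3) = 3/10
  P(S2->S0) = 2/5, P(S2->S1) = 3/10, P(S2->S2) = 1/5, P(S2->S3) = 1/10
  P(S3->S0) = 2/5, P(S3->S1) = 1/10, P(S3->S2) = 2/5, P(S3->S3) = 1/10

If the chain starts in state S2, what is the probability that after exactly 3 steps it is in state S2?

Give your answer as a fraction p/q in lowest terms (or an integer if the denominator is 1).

Computing P^3 by repeated multiplication:
P^1 =
  S0: [2/5, 1/10, 1/10, 2/5]
  S1: [1/5, 1/10, 2/5, 3/10]
  S2: [2/5, 3/10, 1/5, 1/10]
  S3: [2/5, 1/10, 2/5, 1/10]
P^2 =
  S0: [19/50, 3/25, 13/50, 6/25]
  S1: [19/50, 9/50, 13/50, 9/50]
  S2: [17/50, 7/50, 6/25, 7/25]
  S3: [19/50, 9/50, 1/5, 6/25]
P^3 =
  S0: [47/125, 19/125, 117/500, 119/500]
  S1: [91/250, 19/125, 117/500, 1/4]
  S2: [93/250, 37/250, 1/4, 23/100]
  S3: [91/250, 7/50, 123/500, 1/4]

(P^3)[S2 -> S2] = 1/4

Answer: 1/4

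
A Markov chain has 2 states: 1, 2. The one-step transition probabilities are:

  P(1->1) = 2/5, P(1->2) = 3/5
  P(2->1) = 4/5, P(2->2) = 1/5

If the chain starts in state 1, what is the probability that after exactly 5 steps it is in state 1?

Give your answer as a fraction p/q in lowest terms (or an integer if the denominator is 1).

Computing P^5 by repeated multiplication:
P^1 =
  1: [2/5, 3/5]
  2: [4/5, 1/5]
P^2 =
  1: [16/25, 9/25]
  2: [12/25, 13/25]
P^3 =
  1: [68/125, 57/125]
  2: [76/125, 49/125]
P^4 =
  1: [364/625, 261/625]
  2: [348/625, 277/625]
P^5 =
  1: [1772/3125, 1353/3125]
  2: [1804/3125, 1321/3125]

(P^5)[1 -> 1] = 1772/3125

Answer: 1772/3125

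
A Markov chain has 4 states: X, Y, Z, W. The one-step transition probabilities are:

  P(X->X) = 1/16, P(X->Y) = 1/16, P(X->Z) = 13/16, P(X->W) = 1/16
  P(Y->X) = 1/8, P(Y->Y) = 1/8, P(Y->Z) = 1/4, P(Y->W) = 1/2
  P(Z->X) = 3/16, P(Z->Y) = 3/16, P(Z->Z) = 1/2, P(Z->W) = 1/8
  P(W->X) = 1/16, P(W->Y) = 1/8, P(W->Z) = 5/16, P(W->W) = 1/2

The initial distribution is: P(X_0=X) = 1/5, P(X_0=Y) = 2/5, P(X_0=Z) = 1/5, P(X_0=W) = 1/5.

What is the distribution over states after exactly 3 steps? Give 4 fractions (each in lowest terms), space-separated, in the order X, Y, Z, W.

Answer: 2593/20480 1483/10240 9171/20480 575/2048

Derivation:
Propagating the distribution step by step (d_{t+1} = d_t * P):
d_0 = (X=1/5, Y=2/5, Z=1/5, W=1/5)
  d_1[X] = 1/5*1/16 + 2/5*1/8 + 1/5*3/16 + 1/5*1/16 = 9/80
  d_1[Y] = 1/5*1/16 + 2/5*1/8 + 1/5*3/16 + 1/5*1/8 = 1/8
  d_1[Z] = 1/5*13/16 + 2/5*1/4 + 1/5*1/2 + 1/5*5/16 = 17/40
  d_1[W] = 1/5*1/16 + 2/5*1/2 + 1/5*1/8 + 1/5*1/2 = 27/80
d_1 = (X=9/80, Y=1/8, Z=17/40, W=27/80)
  d_2[X] = 9/80*1/16 + 1/8*1/8 + 17/40*3/16 + 27/80*1/16 = 79/640
  d_2[Y] = 9/80*1/16 + 1/8*1/8 + 17/40*3/16 + 27/80*1/8 = 37/256
  d_2[Z] = 9/80*13/16 + 1/8*1/4 + 17/40*1/2 + 27/80*5/16 = 141/320
  d_2[W] = 9/80*1/16 + 1/8*1/2 + 17/40*1/8 + 27/80*1/2 = 373/1280
d_2 = (X=79/640, Y=37/256, Z=141/320, W=373/1280)
  d_3[X] = 79/640*1/16 + 37/256*1/8 + 141/320*3/16 + 373/1280*1/16 = 2593/20480
  d_3[Y] = 79/640*1/16 + 37/256*1/8 + 141/320*3/16 + 373/1280*1/8 = 1483/10240
  d_3[Z] = 79/640*13/16 + 37/256*1/4 + 141/320*1/2 + 373/1280*5/16 = 9171/20480
  d_3[W] = 79/640*1/16 + 37/256*1/2 + 141/320*1/8 + 373/1280*1/2 = 575/2048
d_3 = (X=2593/20480, Y=1483/10240, Z=9171/20480, W=575/2048)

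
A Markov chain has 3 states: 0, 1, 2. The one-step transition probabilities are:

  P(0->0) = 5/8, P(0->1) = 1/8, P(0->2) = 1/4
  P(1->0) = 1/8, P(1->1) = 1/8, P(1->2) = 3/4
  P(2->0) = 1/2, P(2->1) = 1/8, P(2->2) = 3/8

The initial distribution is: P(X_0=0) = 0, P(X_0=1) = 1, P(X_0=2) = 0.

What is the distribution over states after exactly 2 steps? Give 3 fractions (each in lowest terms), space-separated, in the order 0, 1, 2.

Answer: 15/32 1/8 13/32

Derivation:
Propagating the distribution step by step (d_{t+1} = d_t * P):
d_0 = (0=0, 1=1, 2=0)
  d_1[0] = 0*5/8 + 1*1/8 + 0*1/2 = 1/8
  d_1[1] = 0*1/8 + 1*1/8 + 0*1/8 = 1/8
  d_1[2] = 0*1/4 + 1*3/4 + 0*3/8 = 3/4
d_1 = (0=1/8, 1=1/8, 2=3/4)
  d_2[0] = 1/8*5/8 + 1/8*1/8 + 3/4*1/2 = 15/32
  d_2[1] = 1/8*1/8 + 1/8*1/8 + 3/4*1/8 = 1/8
  d_2[2] = 1/8*1/4 + 1/8*3/4 + 3/4*3/8 = 13/32
d_2 = (0=15/32, 1=1/8, 2=13/32)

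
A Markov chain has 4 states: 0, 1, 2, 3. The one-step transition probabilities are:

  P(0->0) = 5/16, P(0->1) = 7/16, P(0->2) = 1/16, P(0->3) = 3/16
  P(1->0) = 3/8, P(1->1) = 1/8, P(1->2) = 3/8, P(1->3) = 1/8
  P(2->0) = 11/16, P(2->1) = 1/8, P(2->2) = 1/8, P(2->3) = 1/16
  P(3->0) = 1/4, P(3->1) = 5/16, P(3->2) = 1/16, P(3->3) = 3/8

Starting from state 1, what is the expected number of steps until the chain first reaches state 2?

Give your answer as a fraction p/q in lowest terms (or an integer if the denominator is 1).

Let h_i = expected steps to first reach 2 from state i.
Boundary: h_2 = 0.
First-step equations for the other states:
  h_0 = 1 + 5/16*h_0 + 7/16*h_1 + 1/16*h_2 + 3/16*h_3
  h_1 = 1 + 3/8*h_0 + 1/8*h_1 + 3/8*h_2 + 1/8*h_3
  h_3 = 1 + 1/4*h_0 + 5/16*h_1 + 1/16*h_2 + 3/8*h_3

Substituting h_2 = 0 and rearranging gives the linear system (I - Q) h = 1:
  [11/16, -7/16, -3/16] . (h_0, h_1, h_3) = 1
  [-3/8, 7/8, -1/8] . (h_0, h_1, h_3) = 1
  [-1/4, -5/16, 5/8] . (h_0, h_1, h_3) = 1

Solving yields:
  h_0 = 542/87
  h_1 = 412/87
  h_3 = 562/87

Starting state is 1, so the expected hitting time is h_1 = 412/87.

Answer: 412/87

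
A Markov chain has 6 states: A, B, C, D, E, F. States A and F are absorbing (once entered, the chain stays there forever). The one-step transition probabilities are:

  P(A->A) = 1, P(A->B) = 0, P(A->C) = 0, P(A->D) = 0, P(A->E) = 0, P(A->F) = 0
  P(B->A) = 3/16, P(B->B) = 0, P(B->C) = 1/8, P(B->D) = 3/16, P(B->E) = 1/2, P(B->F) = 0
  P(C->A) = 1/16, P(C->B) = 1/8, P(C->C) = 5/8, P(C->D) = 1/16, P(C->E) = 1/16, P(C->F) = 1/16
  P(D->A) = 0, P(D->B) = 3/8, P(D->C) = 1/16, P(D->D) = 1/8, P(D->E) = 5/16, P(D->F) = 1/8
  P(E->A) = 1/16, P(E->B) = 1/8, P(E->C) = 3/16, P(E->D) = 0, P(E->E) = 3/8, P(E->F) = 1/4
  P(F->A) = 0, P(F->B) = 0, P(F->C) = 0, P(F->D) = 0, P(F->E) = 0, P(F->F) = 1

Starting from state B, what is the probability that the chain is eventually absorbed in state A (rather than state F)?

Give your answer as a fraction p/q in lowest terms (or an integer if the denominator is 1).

Let a_i = P(absorbed in A | start in state i).
Boundary conditions: a_A = 1, a_F = 0.
For each transient state i, a_i = sum_j P(i->j) * a_j:
  a_B = 3/16*a_A + 0*a_B + 1/8*a_C + 3/16*a_D + 1/2*a_E + 0*a_F
  a_C = 1/16*a_A + 1/8*a_B + 5/8*a_C + 1/16*a_D + 1/16*a_E + 1/16*a_F
  a_D = 0*a_A + 3/8*a_B + 1/16*a_C + 1/8*a_D + 5/16*a_E + 1/8*a_F
  a_E = 1/16*a_A + 1/8*a_B + 3/16*a_C + 0*a_D + 3/8*a_E + 1/4*a_F

Substituting a_A = 1 and a_F = 0, rearrange to (I - Q) a = r where r[i] = P(i -> A):
  [1, -1/8, -3/16, -1/2] . (a_B, a_C, a_D, a_E) = 3/16
  [-1/8, 3/8, -1/16, -1/16] . (a_B, a_C, a_D, a_E) = 1/16
  [-3/8, -1/16, 7/8, -5/16] . (a_B, a_C, a_D, a_E) = 0
  [-1/8, -3/16, 0, 5/8] . (a_B, a_C, a_D, a_E) = 1/16

Solving yields:
  a_B = 3805/8106
  a_C = 84/193
  a_D = 1411/4053
  a_E = 1315/4053

Starting state is B, so the absorption probability is a_B = 3805/8106.

Answer: 3805/8106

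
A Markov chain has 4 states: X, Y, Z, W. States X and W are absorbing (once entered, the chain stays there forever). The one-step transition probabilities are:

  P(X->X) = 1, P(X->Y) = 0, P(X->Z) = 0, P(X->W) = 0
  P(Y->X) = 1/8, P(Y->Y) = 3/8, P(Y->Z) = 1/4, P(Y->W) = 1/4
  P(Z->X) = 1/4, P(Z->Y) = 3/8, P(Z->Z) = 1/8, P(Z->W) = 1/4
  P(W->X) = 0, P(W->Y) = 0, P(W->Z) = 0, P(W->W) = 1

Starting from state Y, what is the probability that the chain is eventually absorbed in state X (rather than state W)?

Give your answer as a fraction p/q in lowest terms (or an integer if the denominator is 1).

Let a_i = P(absorbed in X | start in state i).
Boundary conditions: a_X = 1, a_W = 0.
For each transient state i, a_i = sum_j P(i->j) * a_j:
  a_Y = 1/8*a_X + 3/8*a_Y + 1/4*a_Z + 1/4*a_W
  a_Z = 1/4*a_X + 3/8*a_Y + 1/8*a_Z + 1/4*a_W

Substituting a_X = 1 and a_W = 0, rearrange to (I - Q) a = r where r[i] = P(i -> X):
  [5/8, -1/4] . (a_Y, a_Z) = 1/8
  [-3/8, 7/8] . (a_Y, a_Z) = 1/4

Solving yields:
  a_Y = 11/29
  a_Z = 13/29

Starting state is Y, so the absorption probability is a_Y = 11/29.

Answer: 11/29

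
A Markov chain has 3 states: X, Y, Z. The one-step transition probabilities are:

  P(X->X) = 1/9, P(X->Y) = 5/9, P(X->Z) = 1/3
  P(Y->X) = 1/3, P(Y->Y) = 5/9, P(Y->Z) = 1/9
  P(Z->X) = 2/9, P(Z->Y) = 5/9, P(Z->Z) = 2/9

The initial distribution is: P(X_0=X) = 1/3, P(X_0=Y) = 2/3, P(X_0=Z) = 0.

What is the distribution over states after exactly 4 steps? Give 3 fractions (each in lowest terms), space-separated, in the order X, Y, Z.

Propagating the distribution step by step (d_{t+1} = d_t * P):
d_0 = (X=1/3, Y=2/3, Z=0)
  d_1[X] = 1/3*1/9 + 2/3*1/3 + 0*2/9 = 7/27
  d_1[Y] = 1/3*5/9 + 2/3*5/9 + 0*5/9 = 5/9
  d_1[Z] = 1/3*1/3 + 2/3*1/9 + 0*2/9 = 5/27
d_1 = (X=7/27, Y=5/9, Z=5/27)
  d_2[X] = 7/27*1/9 + 5/9*1/3 + 5/27*2/9 = 62/243
  d_2[Y] = 7/27*5/9 + 5/9*5/9 + 5/27*5/9 = 5/9
  d_2[Z] = 7/27*1/3 + 5/9*1/9 + 5/27*2/9 = 46/243
d_2 = (X=62/243, Y=5/9, Z=46/243)
  d_3[X] = 62/243*1/9 + 5/9*1/3 + 46/243*2/9 = 559/2187
  d_3[Y] = 62/243*5/9 + 5/9*5/9 + 46/243*5/9 = 5/9
  d_3[Z] = 62/243*1/3 + 5/9*1/9 + 46/243*2/9 = 413/2187
d_3 = (X=559/2187, Y=5/9, Z=413/2187)
  d_4[X] = 559/2187*1/9 + 5/9*1/3 + 413/2187*2/9 = 5030/19683
  d_4[Y] = 559/2187*5/9 + 5/9*5/9 + 413/2187*5/9 = 5/9
  d_4[Z] = 559/2187*1/3 + 5/9*1/9 + 413/2187*2/9 = 3718/19683
d_4 = (X=5030/19683, Y=5/9, Z=3718/19683)

Answer: 5030/19683 5/9 3718/19683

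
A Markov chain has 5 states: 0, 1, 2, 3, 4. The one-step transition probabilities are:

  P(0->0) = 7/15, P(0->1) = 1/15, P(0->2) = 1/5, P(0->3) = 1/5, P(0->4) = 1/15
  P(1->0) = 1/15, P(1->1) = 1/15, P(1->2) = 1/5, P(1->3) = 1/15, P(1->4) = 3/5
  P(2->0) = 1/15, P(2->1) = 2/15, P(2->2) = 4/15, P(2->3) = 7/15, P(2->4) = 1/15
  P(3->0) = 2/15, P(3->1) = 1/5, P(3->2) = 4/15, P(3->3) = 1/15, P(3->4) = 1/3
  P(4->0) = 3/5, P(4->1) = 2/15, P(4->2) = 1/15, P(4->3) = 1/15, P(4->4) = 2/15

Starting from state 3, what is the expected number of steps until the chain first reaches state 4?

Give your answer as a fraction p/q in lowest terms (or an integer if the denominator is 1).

Answer: 156/41

Derivation:
Let h_i = expected steps to first reach 4 from state i.
Boundary: h_4 = 0.
First-step equations for the other states:
  h_0 = 1 + 7/15*h_0 + 1/15*h_1 + 1/5*h_2 + 1/5*h_3 + 1/15*h_4
  h_1 = 1 + 1/15*h_0 + 1/15*h_1 + 1/5*h_2 + 1/15*h_3 + 3/5*h_4
  h_2 = 1 + 1/15*h_0 + 2/15*h_1 + 4/15*h_2 + 7/15*h_3 + 1/15*h_4
  h_3 = 1 + 2/15*h_0 + 1/5*h_1 + 4/15*h_2 + 1/15*h_3 + 1/3*h_4

Substituting h_4 = 0 and rearranging gives the linear system (I - Q) h = 1:
  [8/15, -1/15, -1/5, -1/5] . (h_0, h_1, h_2, h_3) = 1
  [-1/15, 14/15, -1/5, -1/15] . (h_0, h_1, h_2, h_3) = 1
  [-1/15, -2/15, 11/15, -7/15] . (h_0, h_1, h_2, h_3) = 1
  [-2/15, -1/5, -4/15, 14/15] . (h_0, h_1, h_2, h_3) = 1

Solving yields:
  h_0 = 223/41
  h_1 = 113/41
  h_2 = 196/41
  h_3 = 156/41

Starting state is 3, so the expected hitting time is h_3 = 156/41.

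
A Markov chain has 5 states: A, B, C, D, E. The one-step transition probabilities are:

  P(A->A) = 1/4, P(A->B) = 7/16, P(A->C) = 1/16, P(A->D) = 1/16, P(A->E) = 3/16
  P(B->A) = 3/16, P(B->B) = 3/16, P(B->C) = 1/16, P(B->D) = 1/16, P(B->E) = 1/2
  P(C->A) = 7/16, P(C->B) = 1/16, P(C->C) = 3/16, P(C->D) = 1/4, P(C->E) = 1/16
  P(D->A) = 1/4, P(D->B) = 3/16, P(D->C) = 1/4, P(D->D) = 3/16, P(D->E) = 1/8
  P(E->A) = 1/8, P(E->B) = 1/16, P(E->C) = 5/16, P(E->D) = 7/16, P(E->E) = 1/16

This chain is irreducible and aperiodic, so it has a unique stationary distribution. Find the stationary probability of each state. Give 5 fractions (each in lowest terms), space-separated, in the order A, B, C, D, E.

The stationary distribution satisfies pi = pi * P, i.e.:
  pi_A = 1/4*pi_A + 3/16*pi_B + 7/16*pi_C + 1/4*pi_D + 1/8*pi_E
  pi_B = 7/16*pi_A + 3/16*pi_B + 1/16*pi_C + 3/16*pi_D + 1/16*pi_E
  pi_C = 1/16*pi_A + 1/16*pi_B + 3/16*pi_C + 1/4*pi_D + 5/16*pi_E
  pi_D = 1/16*pi_A + 1/16*pi_B + 1/4*pi_C + 3/16*pi_D + 7/16*pi_E
  pi_E = 3/16*pi_A + 1/2*pi_B + 1/16*pi_C + 1/8*pi_D + 1/16*pi_E
with normalization: pi_A + pi_B + pi_C + pi_D + pi_E = 1.

Using the first 4 balance equations plus normalization, the linear system A*pi = b is:
  [-3/4, 3/16, 7/16, 1/4, 1/8] . pi = 0
  [7/16, -13/16, 1/16, 3/16, 1/16] . pi = 0
  [1/16, 1/16, -13/16, 1/4, 5/16] . pi = 0
  [1/16, 1/16, 1/4, -13/16, 7/16] . pi = 0
  [1, 1, 1, 1, 1] . pi = 1

Solving yields:
  pi_A = 4007/16390
  pi_B = 1667/8195
  pi_C = 1374/8195
  pi_D = 1561/8195
  pi_E = 289/1490

Verification (pi * P):
  4007/16390*1/4 + 1667/8195*3/16 + 1374/8195*7/16 + 1561/8195*1/4 + 289/1490*1/8 = 4007/16390 = pi_A  (ok)
  4007/16390*7/16 + 1667/8195*3/16 + 1374/8195*1/16 + 1561/8195*3/16 + 289/1490*1/16 = 1667/8195 = pi_B  (ok)
  4007/16390*1/16 + 1667/8195*1/16 + 1374/8195*3/16 + 1561/8195*1/4 + 289/1490*5/16 = 1374/8195 = pi_C  (ok)
  4007/16390*1/16 + 1667/8195*1/16 + 1374/8195*1/4 + 1561/8195*3/16 + 289/1490*7/16 = 1561/8195 = pi_D  (ok)
  4007/16390*3/16 + 1667/8195*1/2 + 1374/8195*1/16 + 1561/8195*1/8 + 289/1490*1/16 = 289/1490 = pi_E  (ok)

Answer: 4007/16390 1667/8195 1374/8195 1561/8195 289/1490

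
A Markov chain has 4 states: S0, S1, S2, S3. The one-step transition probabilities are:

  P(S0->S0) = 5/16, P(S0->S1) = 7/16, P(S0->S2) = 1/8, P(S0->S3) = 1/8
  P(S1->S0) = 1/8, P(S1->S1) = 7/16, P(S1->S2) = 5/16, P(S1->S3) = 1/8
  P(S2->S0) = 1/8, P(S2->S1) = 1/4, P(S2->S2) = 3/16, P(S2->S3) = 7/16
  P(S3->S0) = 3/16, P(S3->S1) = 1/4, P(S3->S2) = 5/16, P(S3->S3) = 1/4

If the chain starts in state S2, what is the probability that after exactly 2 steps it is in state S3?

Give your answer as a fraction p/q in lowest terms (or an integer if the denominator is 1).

Computing P^2 by repeated multiplication:
P^1 =
  S0: [5/16, 7/16, 1/8, 1/8]
  S1: [1/8, 7/16, 5/16, 1/8]
  S2: [1/8, 1/4, 3/16, 7/16]
  S3: [3/16, 1/4, 5/16, 1/4]
P^2 =
  S0: [49/256, 25/64, 61/256, 23/128]
  S1: [5/32, 91/256, 1/4, 61/256]
  S2: [45/256, 41/128, 17/64, 61/256]
  S3: [45/256, 85/256, 61/256, 65/256]

(P^2)[S2 -> S3] = 61/256

Answer: 61/256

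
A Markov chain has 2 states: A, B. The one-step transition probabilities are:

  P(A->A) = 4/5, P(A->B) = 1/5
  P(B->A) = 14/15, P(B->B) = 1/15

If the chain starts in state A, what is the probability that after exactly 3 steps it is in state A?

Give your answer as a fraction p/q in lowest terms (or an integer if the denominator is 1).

Answer: 926/1125

Derivation:
Computing P^3 by repeated multiplication:
P^1 =
  A: [4/5, 1/5]
  B: [14/15, 1/15]
P^2 =
  A: [62/75, 13/75]
  B: [182/225, 43/225]
P^3 =
  A: [926/1125, 199/1125]
  B: [2786/3375, 589/3375]

(P^3)[A -> A] = 926/1125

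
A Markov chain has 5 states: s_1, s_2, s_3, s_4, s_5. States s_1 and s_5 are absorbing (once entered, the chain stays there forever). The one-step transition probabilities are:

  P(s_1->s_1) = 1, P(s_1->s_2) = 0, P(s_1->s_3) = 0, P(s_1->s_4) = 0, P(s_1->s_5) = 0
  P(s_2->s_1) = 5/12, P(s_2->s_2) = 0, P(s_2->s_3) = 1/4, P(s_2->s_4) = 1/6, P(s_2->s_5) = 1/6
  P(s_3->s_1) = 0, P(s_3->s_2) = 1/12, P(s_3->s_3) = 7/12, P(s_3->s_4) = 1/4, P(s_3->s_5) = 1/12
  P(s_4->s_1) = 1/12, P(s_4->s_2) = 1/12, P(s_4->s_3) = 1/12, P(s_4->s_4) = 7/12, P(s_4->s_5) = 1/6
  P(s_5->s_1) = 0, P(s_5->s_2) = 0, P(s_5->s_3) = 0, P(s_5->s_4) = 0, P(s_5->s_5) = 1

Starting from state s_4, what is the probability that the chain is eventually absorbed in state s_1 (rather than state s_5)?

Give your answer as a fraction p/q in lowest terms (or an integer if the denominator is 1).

Answer: 29/76

Derivation:
Let a_i = P(absorbed in s_1 | start in state i).
Boundary conditions: a_s_1 = 1, a_s_5 = 0.
For each transient state i, a_i = sum_j P(i->j) * a_j:
  a_s_2 = 5/12*a_s_1 + 0*a_s_2 + 1/4*a_s_3 + 1/6*a_s_4 + 1/6*a_s_5
  a_s_3 = 0*a_s_1 + 1/12*a_s_2 + 7/12*a_s_3 + 1/4*a_s_4 + 1/12*a_s_5
  a_s_4 = 1/12*a_s_1 + 1/12*a_s_2 + 1/12*a_s_3 + 7/12*a_s_4 + 1/6*a_s_5

Substituting a_s_1 = 1 and a_s_5 = 0, rearrange to (I - Q) a = r where r[i] = P(i -> s_1):
  [1, -1/4, -1/6] . (a_s_2, a_s_3, a_s_4) = 5/12
  [-1/12, 5/12, -1/4] . (a_s_2, a_s_3, a_s_4) = 0
  [-1/12, -1/12, 5/12] . (a_s_2, a_s_3, a_s_4) = 1/12

Solving yields:
  a_s_2 = 43/76
  a_s_3 = 13/38
  a_s_4 = 29/76

Starting state is s_4, so the absorption probability is a_s_4 = 29/76.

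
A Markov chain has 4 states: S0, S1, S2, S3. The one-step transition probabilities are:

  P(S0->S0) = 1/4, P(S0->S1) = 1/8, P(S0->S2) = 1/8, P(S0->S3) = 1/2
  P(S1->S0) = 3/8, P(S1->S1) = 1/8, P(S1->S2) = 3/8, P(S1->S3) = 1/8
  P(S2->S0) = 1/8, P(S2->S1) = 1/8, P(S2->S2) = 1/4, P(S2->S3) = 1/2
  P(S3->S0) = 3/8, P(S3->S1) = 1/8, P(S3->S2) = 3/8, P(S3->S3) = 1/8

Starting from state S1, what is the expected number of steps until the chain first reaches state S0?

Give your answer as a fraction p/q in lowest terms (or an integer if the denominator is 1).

Let h_i = expected steps to first reach S0 from state i.
Boundary: h_S0 = 0.
First-step equations for the other states:
  h_S1 = 1 + 3/8*h_S0 + 1/8*h_S1 + 3/8*h_S2 + 1/8*h_S3
  h_S2 = 1 + 1/8*h_S0 + 1/8*h_S1 + 1/4*h_S2 + 1/2*h_S3
  h_S3 = 1 + 3/8*h_S0 + 1/8*h_S1 + 3/8*h_S2 + 1/8*h_S3

Substituting h_S0 = 0 and rearranging gives the linear system (I - Q) h = 1:
  [7/8, -3/8, -1/8] . (h_S1, h_S2, h_S3) = 1
  [-1/8, 3/4, -1/2] . (h_S1, h_S2, h_S3) = 1
  [-1/8, -3/8, 7/8] . (h_S1, h_S2, h_S3) = 1

Solving yields:
  h_S1 = 24/7
  h_S2 = 88/21
  h_S3 = 24/7

Starting state is S1, so the expected hitting time is h_S1 = 24/7.

Answer: 24/7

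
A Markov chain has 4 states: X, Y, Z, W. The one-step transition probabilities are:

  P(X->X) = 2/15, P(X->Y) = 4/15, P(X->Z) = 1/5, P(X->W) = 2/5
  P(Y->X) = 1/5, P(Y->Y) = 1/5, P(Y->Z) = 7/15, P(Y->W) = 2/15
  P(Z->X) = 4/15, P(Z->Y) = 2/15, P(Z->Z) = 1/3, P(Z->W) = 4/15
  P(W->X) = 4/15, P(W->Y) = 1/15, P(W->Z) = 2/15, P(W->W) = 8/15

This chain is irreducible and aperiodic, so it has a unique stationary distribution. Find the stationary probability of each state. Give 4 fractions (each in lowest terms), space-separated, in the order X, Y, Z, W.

Answer: 295/1302 193/1302 23/93 82/217

Derivation:
The stationary distribution satisfies pi = pi * P, i.e.:
  pi_X = 2/15*pi_X + 1/5*pi_Y + 4/15*pi_Z + 4/15*pi_W
  pi_Y = 4/15*pi_X + 1/5*pi_Y + 2/15*pi_Z + 1/15*pi_W
  pi_Z = 1/5*pi_X + 7/15*pi_Y + 1/3*pi_Z + 2/15*pi_W
  pi_W = 2/5*pi_X + 2/15*pi_Y + 4/15*pi_Z + 8/15*pi_W
with normalization: pi_X + pi_Y + pi_Z + pi_W = 1.

Using the first 3 balance equations plus normalization, the linear system A*pi = b is:
  [-13/15, 1/5, 4/15, 4/15] . pi = 0
  [4/15, -4/5, 2/15, 1/15] . pi = 0
  [1/5, 7/15, -2/3, 2/15] . pi = 0
  [1, 1, 1, 1] . pi = 1

Solving yields:
  pi_X = 295/1302
  pi_Y = 193/1302
  pi_Z = 23/93
  pi_W = 82/217

Verification (pi * P):
  295/1302*2/15 + 193/1302*1/5 + 23/93*4/15 + 82/217*4/15 = 295/1302 = pi_X  (ok)
  295/1302*4/15 + 193/1302*1/5 + 23/93*2/15 + 82/217*1/15 = 193/1302 = pi_Y  (ok)
  295/1302*1/5 + 193/1302*7/15 + 23/93*1/3 + 82/217*2/15 = 23/93 = pi_Z  (ok)
  295/1302*2/5 + 193/1302*2/15 + 23/93*4/15 + 82/217*8/15 = 82/217 = pi_W  (ok)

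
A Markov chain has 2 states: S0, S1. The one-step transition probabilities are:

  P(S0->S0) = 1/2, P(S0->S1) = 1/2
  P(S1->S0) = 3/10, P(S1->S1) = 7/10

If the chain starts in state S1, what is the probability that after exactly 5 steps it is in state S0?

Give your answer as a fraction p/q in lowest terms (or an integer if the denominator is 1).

Computing P^5 by repeated multiplication:
P^1 =
  S0: [1/2, 1/2]
  S1: [3/10, 7/10]
P^2 =
  S0: [2/5, 3/5]
  S1: [9/25, 16/25]
P^3 =
  S0: [19/50, 31/50]
  S1: [93/250, 157/250]
P^4 =
  S0: [47/125, 78/125]
  S1: [234/625, 391/625]
P^5 =
  S0: [469/1250, 781/1250]
  S1: [2343/6250, 3907/6250]

(P^5)[S1 -> S0] = 2343/6250

Answer: 2343/6250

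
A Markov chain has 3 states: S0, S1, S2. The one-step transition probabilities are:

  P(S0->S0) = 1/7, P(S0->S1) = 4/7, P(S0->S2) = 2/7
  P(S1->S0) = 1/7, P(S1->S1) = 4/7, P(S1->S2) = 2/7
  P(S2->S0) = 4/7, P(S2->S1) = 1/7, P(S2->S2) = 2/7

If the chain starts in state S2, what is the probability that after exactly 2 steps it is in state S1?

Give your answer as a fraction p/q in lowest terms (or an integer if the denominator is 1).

Answer: 22/49

Derivation:
Computing P^2 by repeated multiplication:
P^1 =
  S0: [1/7, 4/7, 2/7]
  S1: [1/7, 4/7, 2/7]
  S2: [4/7, 1/7, 2/7]
P^2 =
  S0: [13/49, 22/49, 2/7]
  S1: [13/49, 22/49, 2/7]
  S2: [13/49, 22/49, 2/7]

(P^2)[S2 -> S1] = 22/49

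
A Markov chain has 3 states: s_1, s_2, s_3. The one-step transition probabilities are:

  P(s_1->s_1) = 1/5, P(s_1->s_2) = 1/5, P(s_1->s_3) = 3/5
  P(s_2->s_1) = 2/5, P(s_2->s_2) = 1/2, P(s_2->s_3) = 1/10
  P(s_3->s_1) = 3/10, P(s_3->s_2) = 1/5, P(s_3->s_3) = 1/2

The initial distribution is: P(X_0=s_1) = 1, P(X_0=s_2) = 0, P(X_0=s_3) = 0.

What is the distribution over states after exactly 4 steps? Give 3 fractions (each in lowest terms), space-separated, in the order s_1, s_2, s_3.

Answer: 1491/5000 1417/5000 523/1250

Derivation:
Propagating the distribution step by step (d_{t+1} = d_t * P):
d_0 = (s_1=1, s_2=0, s_3=0)
  d_1[s_1] = 1*1/5 + 0*2/5 + 0*3/10 = 1/5
  d_1[s_2] = 1*1/5 + 0*1/2 + 0*1/5 = 1/5
  d_1[s_3] = 1*3/5 + 0*1/10 + 0*1/2 = 3/5
d_1 = (s_1=1/5, s_2=1/5, s_3=3/5)
  d_2[s_1] = 1/5*1/5 + 1/5*2/5 + 3/5*3/10 = 3/10
  d_2[s_2] = 1/5*1/5 + 1/5*1/2 + 3/5*1/5 = 13/50
  d_2[s_3] = 1/5*3/5 + 1/5*1/10 + 3/5*1/2 = 11/25
d_2 = (s_1=3/10, s_2=13/50, s_3=11/25)
  d_3[s_1] = 3/10*1/5 + 13/50*2/5 + 11/25*3/10 = 37/125
  d_3[s_2] = 3/10*1/5 + 13/50*1/2 + 11/25*1/5 = 139/500
  d_3[s_3] = 3/10*3/5 + 13/50*1/10 + 11/25*1/2 = 213/500
d_3 = (s_1=37/125, s_2=139/500, s_3=213/500)
  d_4[s_1] = 37/125*1/5 + 139/500*2/5 + 213/500*3/10 = 1491/5000
  d_4[s_2] = 37/125*1/5 + 139/500*1/2 + 213/500*1/5 = 1417/5000
  d_4[s_3] = 37/125*3/5 + 139/500*1/10 + 213/500*1/2 = 523/1250
d_4 = (s_1=1491/5000, s_2=1417/5000, s_3=523/1250)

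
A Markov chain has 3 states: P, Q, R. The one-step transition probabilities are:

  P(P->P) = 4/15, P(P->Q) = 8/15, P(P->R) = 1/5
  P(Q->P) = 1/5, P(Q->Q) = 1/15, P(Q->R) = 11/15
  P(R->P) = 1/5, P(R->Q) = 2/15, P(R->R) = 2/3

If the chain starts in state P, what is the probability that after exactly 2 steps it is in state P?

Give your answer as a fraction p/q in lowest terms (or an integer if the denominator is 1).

Computing P^2 by repeated multiplication:
P^1 =
  P: [4/15, 8/15, 1/5]
  Q: [1/5, 1/15, 11/15]
  R: [1/5, 2/15, 2/3]
P^2 =
  P: [49/225, 46/225, 26/45]
  Q: [16/75, 47/225, 26/45]
  R: [16/75, 46/225, 131/225]

(P^2)[P -> P] = 49/225

Answer: 49/225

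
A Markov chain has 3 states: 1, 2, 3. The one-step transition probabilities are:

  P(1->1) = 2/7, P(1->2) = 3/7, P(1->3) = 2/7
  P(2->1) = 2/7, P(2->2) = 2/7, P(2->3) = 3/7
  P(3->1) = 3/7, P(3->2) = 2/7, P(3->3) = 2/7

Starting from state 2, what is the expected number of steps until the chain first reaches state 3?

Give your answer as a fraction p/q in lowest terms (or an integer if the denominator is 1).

Let h_i = expected steps to first reach 3 from state i.
Boundary: h_3 = 0.
First-step equations for the other states:
  h_1 = 1 + 2/7*h_1 + 3/7*h_2 + 2/7*h_3
  h_2 = 1 + 2/7*h_1 + 2/7*h_2 + 3/7*h_3

Substituting h_3 = 0 and rearranging gives the linear system (I - Q) h = 1:
  [5/7, -3/7] . (h_1, h_2) = 1
  [-2/7, 5/7] . (h_1, h_2) = 1

Solving yields:
  h_1 = 56/19
  h_2 = 49/19

Starting state is 2, so the expected hitting time is h_2 = 49/19.

Answer: 49/19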